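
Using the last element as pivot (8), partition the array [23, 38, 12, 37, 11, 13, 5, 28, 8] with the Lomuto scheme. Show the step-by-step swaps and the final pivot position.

Lomuto partition with pivot = 8:

Initial array: [23, 38, 12, 37, 11, 13, 5, 28, 8]

arr[0]=23 > 8: no swap
arr[1]=38 > 8: no swap
arr[2]=12 > 8: no swap
arr[3]=37 > 8: no swap
arr[4]=11 > 8: no swap
arr[5]=13 > 8: no swap
arr[6]=5 <= 8: swap with position 0, array becomes [5, 38, 12, 37, 11, 13, 23, 28, 8]
arr[7]=28 > 8: no swap

Place pivot at position 1: [5, 8, 12, 37, 11, 13, 23, 28, 38]
Pivot position: 1

After partitioning with pivot 8, the array becomes [5, 8, 12, 37, 11, 13, 23, 28, 38]. The pivot is placed at index 1. All elements to the left of the pivot are <= 8, and all elements to the right are > 8.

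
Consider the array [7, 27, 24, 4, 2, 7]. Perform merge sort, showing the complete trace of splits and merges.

Merge sort trace:

Split: [7, 27, 24, 4, 2, 7] -> [7, 27, 24] and [4, 2, 7]
  Split: [7, 27, 24] -> [7] and [27, 24]
    Split: [27, 24] -> [27] and [24]
    Merge: [27] + [24] -> [24, 27]
  Merge: [7] + [24, 27] -> [7, 24, 27]
  Split: [4, 2, 7] -> [4] and [2, 7]
    Split: [2, 7] -> [2] and [7]
    Merge: [2] + [7] -> [2, 7]
  Merge: [4] + [2, 7] -> [2, 4, 7]
Merge: [7, 24, 27] + [2, 4, 7] -> [2, 4, 7, 7, 24, 27]

Final sorted array: [2, 4, 7, 7, 24, 27]

The merge sort proceeds by recursively splitting the array and merging sorted halves.
After all merges, the sorted array is [2, 4, 7, 7, 24, 27].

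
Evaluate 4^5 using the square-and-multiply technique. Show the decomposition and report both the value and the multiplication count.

Computing 4^5 by squaring (build up from 4^1; each line after the first costs one multiplication):

4^1 = 4
4^2 = (4^1)^2 = 4^2 = 16
4^4 = (4^2)^2 = 16^2 = 256
4^5 = 4 * 4^4 = 4 * 256 = 1024

Result: 1024
Multiplications needed: 3 (3 lines after 4^1)

4^5 = 1024. Using exponentiation by squaring, this requires 3 multiplications. The key idea: if the exponent is even, square the half-power; if odd, multiply by the base once.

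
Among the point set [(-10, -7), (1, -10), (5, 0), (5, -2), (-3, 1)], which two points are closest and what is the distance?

Computing all pairwise distances among 5 points:

d((-10, -7), (1, -10)) = 11.4018
d((-10, -7), (5, 0)) = 16.5529
d((-10, -7), (5, -2)) = 15.8114
d((-10, -7), (-3, 1)) = 10.6301
d((1, -10), (5, 0)) = 10.7703
d((1, -10), (5, -2)) = 8.9443
d((1, -10), (-3, 1)) = 11.7047
d((5, 0), (5, -2)) = 2.0 <-- minimum
d((5, 0), (-3, 1)) = 8.0623
d((5, -2), (-3, 1)) = 8.544

Closest pair: (5, 0) and (5, -2) with distance 2.0

The closest pair is (5, 0) and (5, -2) with Euclidean distance 2.0. For 5 points, brute-force pairwise comparison is shown above. For large n, the divide-and-conquer algorithm (sort by x, recurse on halves, check the dividing strip) achieves O(n log n).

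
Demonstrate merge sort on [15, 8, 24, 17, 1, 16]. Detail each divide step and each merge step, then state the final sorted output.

Merge sort trace:

Split: [15, 8, 24, 17, 1, 16] -> [15, 8, 24] and [17, 1, 16]
  Split: [15, 8, 24] -> [15] and [8, 24]
    Split: [8, 24] -> [8] and [24]
    Merge: [8] + [24] -> [8, 24]
  Merge: [15] + [8, 24] -> [8, 15, 24]
  Split: [17, 1, 16] -> [17] and [1, 16]
    Split: [1, 16] -> [1] and [16]
    Merge: [1] + [16] -> [1, 16]
  Merge: [17] + [1, 16] -> [1, 16, 17]
Merge: [8, 15, 24] + [1, 16, 17] -> [1, 8, 15, 16, 17, 24]

Final sorted array: [1, 8, 15, 16, 17, 24]

The merge sort proceeds by recursively splitting the array and merging sorted halves.
After all merges, the sorted array is [1, 8, 15, 16, 17, 24].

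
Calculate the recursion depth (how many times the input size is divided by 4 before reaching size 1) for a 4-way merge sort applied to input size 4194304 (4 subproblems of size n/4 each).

For divide and conquer with division factor 4:

Problem sizes at each level:
Level 0: 4194304
Level 1: 1048576
Level 2: 262144
Level 3: 65536
Level 4: 16384
Level 5: 4096
Level 6: 1024
Level 7: 256
Level 8: 64
Level 9: 16
Level 10: 4
Level 11: 1

The root is level 0 and the size-1 base case is level 11 (the tree spans levels 0 through 11, i.e. 12 levels counting the root), so the depth is the number of divisions: log_4(4194304) = 11

The recursion tree depth is log_4(4194304) = 11. At each level, the problem size is divided by 4, so it takes 11 divisions to reduce to a base case of size 1. The algorithm makes 4 recursive calls at each level.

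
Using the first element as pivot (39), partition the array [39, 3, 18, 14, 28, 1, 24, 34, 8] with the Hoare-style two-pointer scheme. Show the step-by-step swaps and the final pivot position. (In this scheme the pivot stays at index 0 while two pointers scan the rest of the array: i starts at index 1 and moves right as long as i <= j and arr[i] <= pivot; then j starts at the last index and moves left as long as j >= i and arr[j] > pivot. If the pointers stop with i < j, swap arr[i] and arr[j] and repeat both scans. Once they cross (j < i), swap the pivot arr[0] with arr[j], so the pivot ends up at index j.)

Hoare-style two-pointer partition with pivot = 39:

Initial array: [39, 3, 18, 14, 28, 1, 24, 34, 8]

Pointers start at i = 1, j = 8.
i ends at 9, j ends at 8: the pointers have crossed (j < i), so scanning stops.

Swap pivot arr[0] with arr[8] to place pivot at position 8: [8, 3, 18, 14, 28, 1, 24, 34, 39]
Pivot position: 8

After partitioning with pivot 39, the array becomes [8, 3, 18, 14, 28, 1, 24, 34, 39]. The pivot is placed at index 8. All elements to the left of the pivot are <= 39, and all elements to the right are > 39.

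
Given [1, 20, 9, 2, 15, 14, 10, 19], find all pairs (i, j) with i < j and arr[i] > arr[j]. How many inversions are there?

Finding inversions in [1, 20, 9, 2, 15, 14, 10, 19]:

(1, 2): arr[1]=20 > arr[2]=9
(1, 3): arr[1]=20 > arr[3]=2
(1, 4): arr[1]=20 > arr[4]=15
(1, 5): arr[1]=20 > arr[5]=14
(1, 6): arr[1]=20 > arr[6]=10
(1, 7): arr[1]=20 > arr[7]=19
(2, 3): arr[2]=9 > arr[3]=2
(4, 5): arr[4]=15 > arr[5]=14
(4, 6): arr[4]=15 > arr[6]=10
(5, 6): arr[5]=14 > arr[6]=10

Total inversions: 10

The array has 10 inversion(s): (1,2), (1,3), (1,4), (1,5), (1,6), (1,7), (2,3), (4,5), (4,6), (5,6). Each pair (i,j) satisfies i < j and arr[i] > arr[j].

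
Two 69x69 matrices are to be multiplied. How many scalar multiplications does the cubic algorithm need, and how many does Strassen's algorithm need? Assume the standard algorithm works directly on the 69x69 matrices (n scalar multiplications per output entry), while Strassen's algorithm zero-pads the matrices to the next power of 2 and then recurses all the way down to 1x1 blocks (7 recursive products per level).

Matrix multiplication for 69x69 matrices:

Strassen's algorithm requires power-of-2 dimensions. Pad 69x69 to 128x128 (next power of 2).

Standard algorithm: 69^3 = 328509 multiplications
Strassen's algorithm: 7^(log2(128)) = 7^7 = 823543 multiplications
Difference: 328509 - 823543 = -495034 (Strassen uses MORE here due to padding overhead — for small or just-over-power-of-2 n, padding can outweigh the per-level savings)

Standard: 328509 multiplications (69^3). Strassen: 823543 multiplications (7^7, after padding to 128x128). Strassen reduces 8 recursive multiplications to 7 at each level.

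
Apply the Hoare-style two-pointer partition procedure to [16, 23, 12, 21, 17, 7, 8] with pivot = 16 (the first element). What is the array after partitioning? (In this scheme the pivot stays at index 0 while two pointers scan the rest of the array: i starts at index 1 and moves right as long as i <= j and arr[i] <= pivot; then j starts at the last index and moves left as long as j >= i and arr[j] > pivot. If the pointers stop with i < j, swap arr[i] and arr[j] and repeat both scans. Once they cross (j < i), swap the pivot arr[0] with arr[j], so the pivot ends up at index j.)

Hoare-style two-pointer partition with pivot = 16:

Initial array: [16, 23, 12, 21, 17, 7, 8]

Pointers start at i = 1, j = 6.
i stops at index 1 (arr[1]=23 > 16), j stops at index 6 (arr[6]=8 <= 16): swap arr[1] and arr[6], array becomes [16, 8, 12, 21, 17, 7, 23]
i stops at index 3 (arr[3]=21 > 16), j stops at index 5 (arr[5]=7 <= 16): swap arr[3] and arr[5], array becomes [16, 8, 12, 7, 17, 21, 23]
i ends at 4, j ends at 3: the pointers have crossed (j < i), so scanning stops.

Swap pivot arr[0] with arr[3] to place pivot at position 3: [7, 8, 12, 16, 17, 21, 23]
Pivot position: 3

After partitioning with pivot 16, the array becomes [7, 8, 12, 16, 17, 21, 23]. The pivot is placed at index 3. All elements to the left of the pivot are <= 16, and all elements to the right are > 16.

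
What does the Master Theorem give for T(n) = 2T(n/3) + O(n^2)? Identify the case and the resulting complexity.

Master Theorem for T(n) = 2T(n/3) + O(n^2):

a = 2, b = 3, c = 2
log_b(a) = log_3(2) = 0.6309

Case 3: c = 2 > log_3(2) = 0.6309
T(n) = O(n^2) = O(n^2)

For T(n) = 2T(n/3) + O(n^2): log_3(2) = 0.6309. This is Case 3 of the Master Theorem (c > log_b(a), work dominated by root), giving O(n^2).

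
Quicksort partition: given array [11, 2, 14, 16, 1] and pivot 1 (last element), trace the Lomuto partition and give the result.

Lomuto partition with pivot = 1:

Initial array: [11, 2, 14, 16, 1]

arr[0]=11 > 1: no swap
arr[1]=2 > 1: no swap
arr[2]=14 > 1: no swap
arr[3]=16 > 1: no swap

Place pivot at position 0: [1, 2, 14, 16, 11]
Pivot position: 0

After partitioning with pivot 1, the array becomes [1, 2, 14, 16, 11]. The pivot is placed at index 0. All elements to the left of the pivot are <= 1, and all elements to the right are > 1.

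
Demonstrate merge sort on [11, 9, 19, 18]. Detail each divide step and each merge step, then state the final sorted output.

Merge sort trace:

Split: [11, 9, 19, 18] -> [11, 9] and [19, 18]
  Split: [11, 9] -> [11] and [9]
  Merge: [11] + [9] -> [9, 11]
  Split: [19, 18] -> [19] and [18]
  Merge: [19] + [18] -> [18, 19]
Merge: [9, 11] + [18, 19] -> [9, 11, 18, 19]

Final sorted array: [9, 11, 18, 19]

The merge sort proceeds by recursively splitting the array and merging sorted halves.
After all merges, the sorted array is [9, 11, 18, 19].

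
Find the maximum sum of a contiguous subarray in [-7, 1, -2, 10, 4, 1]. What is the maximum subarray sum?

Using Kadane's algorithm on [-7, 1, -2, 10, 4, 1]:

Scanning through the array:
Position 1 (value 1): max_ending_here = 1, max_so_far = 1
Position 2 (value -2): max_ending_here = -1, max_so_far = 1
Position 3 (value 10): max_ending_here = 10, max_so_far = 10
Position 4 (value 4): max_ending_here = 14, max_so_far = 14
Position 5 (value 1): max_ending_here = 15, max_so_far = 15

Maximum subarray: [10, 4, 1]
Maximum sum: 15

The maximum subarray is [10, 4, 1] with sum 15. This subarray runs from index 3 to index 5.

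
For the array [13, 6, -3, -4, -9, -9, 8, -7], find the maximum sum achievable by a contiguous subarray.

Using Kadane's algorithm on [13, 6, -3, -4, -9, -9, 8, -7]:

Scanning through the array:
Position 1 (value 6): max_ending_here = 19, max_so_far = 19
Position 2 (value -3): max_ending_here = 16, max_so_far = 19
Position 3 (value -4): max_ending_here = 12, max_so_far = 19
Position 4 (value -9): max_ending_here = 3, max_so_far = 19
Position 5 (value -9): max_ending_here = -6, max_so_far = 19
Position 6 (value 8): max_ending_here = 8, max_so_far = 19
Position 7 (value -7): max_ending_here = 1, max_so_far = 19

Maximum subarray: [13, 6]
Maximum sum: 19

The maximum subarray is [13, 6] with sum 19. This subarray runs from index 0 to index 1.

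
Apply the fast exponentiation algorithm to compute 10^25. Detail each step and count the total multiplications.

Computing 10^25 by squaring (build up from 10^1; each line after the first costs one multiplication):

10^1 = 10
10^2 = (10^1)^2 = 10^2 = 100
10^3 = 10 * 10^2 = 10 * 100 = 1000
10^6 = (10^3)^2 = 1000^2 = 1000000
10^12 = (10^6)^2 = 1000000^2 = 1000000000000
10^24 = (10^12)^2 = 1000000000000^2 = 1000000000000000000000000
10^25 = 10 * 10^24 = 10 * 1000000000000000000000000 = 10000000000000000000000000

Result: 10000000000000000000000000
Multiplications needed: 6 (6 lines after 10^1)

10^25 = 10000000000000000000000000. Using exponentiation by squaring, this requires 6 multiplications. The key idea: if the exponent is even, square the half-power; if odd, multiply by the base once.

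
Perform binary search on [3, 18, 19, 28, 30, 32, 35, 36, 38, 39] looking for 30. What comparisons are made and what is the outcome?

Binary search for 30 in [3, 18, 19, 28, 30, 32, 35, 36, 38, 39]:

lo=0, hi=9, mid=4, arr[mid]=30 -> Found target at index 4!

Binary search finds 30 at index 4 after 1 comparisons. The search repeatedly halves the search space by comparing with the middle element.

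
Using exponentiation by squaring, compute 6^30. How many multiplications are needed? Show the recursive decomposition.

Computing 6^30 by squaring (build up from 6^1; each line after the first costs one multiplication):

6^1 = 6
6^2 = (6^1)^2 = 6^2 = 36
6^3 = 6 * 6^2 = 6 * 36 = 216
6^6 = (6^3)^2 = 216^2 = 46656
6^7 = 6 * 6^6 = 6 * 46656 = 279936
6^14 = (6^7)^2 = 279936^2 = 78364164096
6^15 = 6 * 6^14 = 6 * 78364164096 = 470184984576
6^30 = (6^15)^2 = 470184984576^2 = 221073919720733357899776

Result: 221073919720733357899776
Multiplications needed: 7 (7 lines after 6^1)

6^30 = 221073919720733357899776. Using exponentiation by squaring, this requires 7 multiplications. The key idea: if the exponent is even, square the half-power; if odd, multiply by the base once.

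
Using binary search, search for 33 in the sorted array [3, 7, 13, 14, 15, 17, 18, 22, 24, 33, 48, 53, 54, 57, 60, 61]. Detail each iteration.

Binary search for 33 in [3, 7, 13, 14, 15, 17, 18, 22, 24, 33, 48, 53, 54, 57, 60, 61]:

lo=0, hi=15, mid=7, arr[mid]=22 -> 22 < 33, search right half
lo=8, hi=15, mid=11, arr[mid]=53 -> 53 > 33, search left half
lo=8, hi=10, mid=9, arr[mid]=33 -> Found target at index 9!

Binary search finds 33 at index 9 after 3 comparisons. The search repeatedly halves the search space by comparing with the middle element.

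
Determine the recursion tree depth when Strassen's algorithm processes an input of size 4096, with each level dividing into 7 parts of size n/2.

For divide and conquer with division factor 2:

Problem sizes at each level:
Level 0: 4096
Level 1: 2048
Level 2: 1024
Level 3: 512
Level 4: 256
Level 5: 128
Level 6: 64
Level 7: 32
Level 8: 16
Level 9: 8
Level 10: 4
Level 11: 2
Level 12: 1

The root is level 0 and the size-1 base case is level 12 (the tree spans levels 0 through 12, i.e. 13 levels counting the root), so the depth is the number of divisions: log_2(4096) = 12

The recursion tree depth is log_2(4096) = 12. At each level, the problem size is divided by 2, so it takes 12 divisions to reduce to a base case of size 1. The algorithm makes 7 recursive calls at each level.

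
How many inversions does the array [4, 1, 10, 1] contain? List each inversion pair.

Finding inversions in [4, 1, 10, 1]:

(0, 1): arr[0]=4 > arr[1]=1
(0, 3): arr[0]=4 > arr[3]=1
(2, 3): arr[2]=10 > arr[3]=1

Total inversions: 3

The array has 3 inversion(s): (0,1), (0,3), (2,3). Each pair (i,j) satisfies i < j and arr[i] > arr[j].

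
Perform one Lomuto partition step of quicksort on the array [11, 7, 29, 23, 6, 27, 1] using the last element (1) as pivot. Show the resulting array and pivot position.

Lomuto partition with pivot = 1:

Initial array: [11, 7, 29, 23, 6, 27, 1]

arr[0]=11 > 1: no swap
arr[1]=7 > 1: no swap
arr[2]=29 > 1: no swap
arr[3]=23 > 1: no swap
arr[4]=6 > 1: no swap
arr[5]=27 > 1: no swap

Place pivot at position 0: [1, 7, 29, 23, 6, 27, 11]
Pivot position: 0

After partitioning with pivot 1, the array becomes [1, 7, 29, 23, 6, 27, 11]. The pivot is placed at index 0. All elements to the left of the pivot are <= 1, and all elements to the right are > 1.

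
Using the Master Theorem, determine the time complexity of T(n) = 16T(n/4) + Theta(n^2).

Master Theorem for T(n) = 16T(n/4) + O(n^2):

a = 16, b = 4, c = 2
log_b(a) = log_4(16) = 2.0000

Case 2: c = 2 = log_4(16) = 2.0000
T(n) = O(n^2 log n) = O(n^2 log n)

For T(n) = 16T(n/4) + O(n^2): log_4(16) = 2.0000. This is Case 2 of the Master Theorem (c = log_b(a), equal work at all levels), giving O(n^2 log n).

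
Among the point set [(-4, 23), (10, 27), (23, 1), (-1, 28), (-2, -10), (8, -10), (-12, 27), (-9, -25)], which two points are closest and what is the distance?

Computing all pairwise distances among 8 points:

d((-4, 23), (10, 27)) = 14.5602
d((-4, 23), (23, 1)) = 34.8281
d((-4, 23), (-1, 28)) = 5.831 <-- minimum
d((-4, 23), (-2, -10)) = 33.0606
d((-4, 23), (8, -10)) = 35.1141
d((-4, 23), (-12, 27)) = 8.9443
d((-4, 23), (-9, -25)) = 48.2597
d((10, 27), (23, 1)) = 29.0689
d((10, 27), (-1, 28)) = 11.0454
d((10, 27), (-2, -10)) = 38.8973
d((10, 27), (8, -10)) = 37.054
d((10, 27), (-12, 27)) = 22.0
d((10, 27), (-9, -25)) = 55.3624
d((23, 1), (-1, 28)) = 36.1248
d((23, 1), (-2, -10)) = 27.313
d((23, 1), (8, -10)) = 18.6011
d((23, 1), (-12, 27)) = 43.6005
d((23, 1), (-9, -25)) = 41.2311
d((-1, 28), (-2, -10)) = 38.0132
d((-1, 28), (8, -10)) = 39.0512
d((-1, 28), (-12, 27)) = 11.0454
d((-1, 28), (-9, -25)) = 53.6004
d((-2, -10), (8, -10)) = 10.0
d((-2, -10), (-12, 27)) = 38.3275
d((-2, -10), (-9, -25)) = 16.5529
d((8, -10), (-12, 27)) = 42.0595
d((8, -10), (-9, -25)) = 22.6716
d((-12, 27), (-9, -25)) = 52.0865

Closest pair: (-4, 23) and (-1, 28) with distance 5.831

The closest pair is (-4, 23) and (-1, 28) with Euclidean distance 5.831. For 8 points, brute-force pairwise comparison is shown above. For large n, the divide-and-conquer algorithm (sort by x, recurse on halves, check the dividing strip) achieves O(n log n).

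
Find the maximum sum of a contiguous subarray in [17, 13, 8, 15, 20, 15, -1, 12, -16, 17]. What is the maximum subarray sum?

Using Kadane's algorithm on [17, 13, 8, 15, 20, 15, -1, 12, -16, 17]:

Scanning through the array:
Position 1 (value 13): max_ending_here = 30, max_so_far = 30
Position 2 (value 8): max_ending_here = 38, max_so_far = 38
Position 3 (value 15): max_ending_here = 53, max_so_far = 53
Position 4 (value 20): max_ending_here = 73, max_so_far = 73
Position 5 (value 15): max_ending_here = 88, max_so_far = 88
Position 6 (value -1): max_ending_here = 87, max_so_far = 88
Position 7 (value 12): max_ending_here = 99, max_so_far = 99
Position 8 (value -16): max_ending_here = 83, max_so_far = 99
Position 9 (value 17): max_ending_here = 100, max_so_far = 100

Maximum subarray: [17, 13, 8, 15, 20, 15, -1, 12, -16, 17]
Maximum sum: 100

The maximum subarray is [17, 13, 8, 15, 20, 15, -1, 12, -16, 17] with sum 100. This subarray runs from index 0 to index 9.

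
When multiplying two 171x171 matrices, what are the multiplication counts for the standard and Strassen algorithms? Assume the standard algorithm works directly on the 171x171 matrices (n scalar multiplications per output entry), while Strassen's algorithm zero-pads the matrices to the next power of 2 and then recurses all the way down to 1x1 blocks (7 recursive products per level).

Matrix multiplication for 171x171 matrices:

Strassen's algorithm requires power-of-2 dimensions. Pad 171x171 to 256x256 (next power of 2).

Standard algorithm: 171^3 = 5000211 multiplications
Strassen's algorithm: 7^(log2(256)) = 7^8 = 5764801 multiplications
Difference: 5000211 - 5764801 = -764590 (Strassen uses MORE here due to padding overhead — for small or just-over-power-of-2 n, padding can outweigh the per-level savings)

Standard: 5000211 multiplications (171^3). Strassen: 5764801 multiplications (7^8, after padding to 256x256). Strassen reduces 8 recursive multiplications to 7 at each level.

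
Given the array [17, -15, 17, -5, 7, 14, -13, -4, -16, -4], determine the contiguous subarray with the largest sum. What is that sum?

Using Kadane's algorithm on [17, -15, 17, -5, 7, 14, -13, -4, -16, -4]:

Scanning through the array:
Position 1 (value -15): max_ending_here = 2, max_so_far = 17
Position 2 (value 17): max_ending_here = 19, max_so_far = 19
Position 3 (value -5): max_ending_here = 14, max_so_far = 19
Position 4 (value 7): max_ending_here = 21, max_so_far = 21
Position 5 (value 14): max_ending_here = 35, max_so_far = 35
Position 6 (value -13): max_ending_here = 22, max_so_far = 35
Position 7 (value -4): max_ending_here = 18, max_so_far = 35
Position 8 (value -16): max_ending_here = 2, max_so_far = 35
Position 9 (value -4): max_ending_here = -2, max_so_far = 35

Maximum subarray: [17, -15, 17, -5, 7, 14]
Maximum sum: 35

The maximum subarray is [17, -15, 17, -5, 7, 14] with sum 35. This subarray runs from index 0 to index 5.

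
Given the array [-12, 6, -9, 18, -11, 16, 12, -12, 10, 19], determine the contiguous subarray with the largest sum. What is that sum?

Using Kadane's algorithm on [-12, 6, -9, 18, -11, 16, 12, -12, 10, 19]:

Scanning through the array:
Position 1 (value 6): max_ending_here = 6, max_so_far = 6
Position 2 (value -9): max_ending_here = -3, max_so_far = 6
Position 3 (value 18): max_ending_here = 18, max_so_far = 18
Position 4 (value -11): max_ending_here = 7, max_so_far = 18
Position 5 (value 16): max_ending_here = 23, max_so_far = 23
Position 6 (value 12): max_ending_here = 35, max_so_far = 35
Position 7 (value -12): max_ending_here = 23, max_so_far = 35
Position 8 (value 10): max_ending_here = 33, max_so_far = 35
Position 9 (value 19): max_ending_here = 52, max_so_far = 52

Maximum subarray: [18, -11, 16, 12, -12, 10, 19]
Maximum sum: 52

The maximum subarray is [18, -11, 16, 12, -12, 10, 19] with sum 52. This subarray runs from index 3 to index 9.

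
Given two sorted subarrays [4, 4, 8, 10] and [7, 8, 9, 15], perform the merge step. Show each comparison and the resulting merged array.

Merging process:

Compare 4 vs 7: take 4 from left. Merged: [4]
Compare 4 vs 7: take 4 from left. Merged: [4, 4]
Compare 8 vs 7: take 7 from right. Merged: [4, 4, 7]
Compare 8 vs 8: take 8 from left. Merged: [4, 4, 7, 8]
Compare 10 vs 8: take 8 from right. Merged: [4, 4, 7, 8, 8]
Compare 10 vs 9: take 9 from right. Merged: [4, 4, 7, 8, 8, 9]
Compare 10 vs 15: take 10 from left. Merged: [4, 4, 7, 8, 8, 9, 10]
Append remaining from right: [15]. Merged: [4, 4, 7, 8, 8, 9, 10, 15]

Final merged array: [4, 4, 7, 8, 8, 9, 10, 15]
Total comparisons: 7

The merged array is [4, 4, 7, 8, 8, 9, 10, 15], requiring 7 comparisons. The merge step runs in O(n) time where n is the total number of elements.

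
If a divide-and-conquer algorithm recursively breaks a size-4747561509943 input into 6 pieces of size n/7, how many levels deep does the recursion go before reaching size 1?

For divide and conquer with division factor 7:

Problem sizes at each level:
Level 0: 4747561509943
Level 1: 678223072849
Level 2: 96889010407
Level 3: 13841287201
Level 4: 1977326743
Level 5: 282475249
Level 6: 40353607
Level 7: 5764801
Level 8: 823543
Level 9: 117649
Level 10: 16807
Level 11: 2401
Level 12: 343
Level 13: 49
Level 14: 7
Level 15: 1

The root is level 0 and the size-1 base case is level 15 (the tree spans levels 0 through 15, i.e. 16 levels counting the root), so the depth is the number of divisions: log_7(4747561509943) = 15

The recursion tree depth is log_7(4747561509943) = 15. At each level, the problem size is divided by 7, so it takes 15 divisions to reduce to a base case of size 1. The algorithm makes 6 recursive calls at each level.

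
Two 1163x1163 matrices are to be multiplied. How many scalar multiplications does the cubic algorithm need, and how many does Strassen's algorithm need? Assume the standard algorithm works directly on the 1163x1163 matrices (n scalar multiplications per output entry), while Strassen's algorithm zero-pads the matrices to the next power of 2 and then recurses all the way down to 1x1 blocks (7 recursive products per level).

Matrix multiplication for 1163x1163 matrices:

Strassen's algorithm requires power-of-2 dimensions. Pad 1163x1163 to 2048x2048 (next power of 2).

Standard algorithm: 1163^3 = 1573037747 multiplications
Strassen's algorithm: 7^(log2(2048)) = 7^11 = 1977326743 multiplications
Difference: 1573037747 - 1977326743 = -404288996 (Strassen uses MORE here due to padding overhead — for small or just-over-power-of-2 n, padding can outweigh the per-level savings)

Standard: 1573037747 multiplications (1163^3). Strassen: 1977326743 multiplications (7^11, after padding to 2048x2048). Strassen reduces 8 recursive multiplications to 7 at each level.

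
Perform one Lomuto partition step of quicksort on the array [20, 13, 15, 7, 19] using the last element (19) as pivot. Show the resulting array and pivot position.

Lomuto partition with pivot = 19:

Initial array: [20, 13, 15, 7, 19]

arr[0]=20 > 19: no swap
arr[1]=13 <= 19: swap with position 0, array becomes [13, 20, 15, 7, 19]
arr[2]=15 <= 19: swap with position 1, array becomes [13, 15, 20, 7, 19]
arr[3]=7 <= 19: swap with position 2, array becomes [13, 15, 7, 20, 19]

Place pivot at position 3: [13, 15, 7, 19, 20]
Pivot position: 3

After partitioning with pivot 19, the array becomes [13, 15, 7, 19, 20]. The pivot is placed at index 3. All elements to the left of the pivot are <= 19, and all elements to the right are > 19.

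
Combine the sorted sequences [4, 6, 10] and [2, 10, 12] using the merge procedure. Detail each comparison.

Merging process:

Compare 4 vs 2: take 2 from right. Merged: [2]
Compare 4 vs 10: take 4 from left. Merged: [2, 4]
Compare 6 vs 10: take 6 from left. Merged: [2, 4, 6]
Compare 10 vs 10: take 10 from left. Merged: [2, 4, 6, 10]
Append remaining from right: [10, 12]. Merged: [2, 4, 6, 10, 10, 12]

Final merged array: [2, 4, 6, 10, 10, 12]
Total comparisons: 4

The merged array is [2, 4, 6, 10, 10, 12], requiring 4 comparisons. The merge step runs in O(n) time where n is the total number of elements.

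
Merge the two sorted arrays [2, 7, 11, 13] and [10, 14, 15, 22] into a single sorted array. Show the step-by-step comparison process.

Merging process:

Compare 2 vs 10: take 2 from left. Merged: [2]
Compare 7 vs 10: take 7 from left. Merged: [2, 7]
Compare 11 vs 10: take 10 from right. Merged: [2, 7, 10]
Compare 11 vs 14: take 11 from left. Merged: [2, 7, 10, 11]
Compare 13 vs 14: take 13 from left. Merged: [2, 7, 10, 11, 13]
Append remaining from right: [14, 15, 22]. Merged: [2, 7, 10, 11, 13, 14, 15, 22]

Final merged array: [2, 7, 10, 11, 13, 14, 15, 22]
Total comparisons: 5

The merged array is [2, 7, 10, 11, 13, 14, 15, 22], requiring 5 comparisons. The merge step runs in O(n) time where n is the total number of elements.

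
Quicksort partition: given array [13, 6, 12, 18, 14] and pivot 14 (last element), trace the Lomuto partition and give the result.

Lomuto partition with pivot = 14:

Initial array: [13, 6, 12, 18, 14]

arr[0]=13 <= 14: swap with position 0, array becomes [13, 6, 12, 18, 14]
arr[1]=6 <= 14: swap with position 1, array becomes [13, 6, 12, 18, 14]
arr[2]=12 <= 14: swap with position 2, array becomes [13, 6, 12, 18, 14]
arr[3]=18 > 14: no swap

Place pivot at position 3: [13, 6, 12, 14, 18]
Pivot position: 3

After partitioning with pivot 14, the array becomes [13, 6, 12, 14, 18]. The pivot is placed at index 3. All elements to the left of the pivot are <= 14, and all elements to the right are > 14.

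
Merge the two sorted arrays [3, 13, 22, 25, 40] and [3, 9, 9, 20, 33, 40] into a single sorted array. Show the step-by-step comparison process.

Merging process:

Compare 3 vs 3: take 3 from left. Merged: [3]
Compare 13 vs 3: take 3 from right. Merged: [3, 3]
Compare 13 vs 9: take 9 from right. Merged: [3, 3, 9]
Compare 13 vs 9: take 9 from right. Merged: [3, 3, 9, 9]
Compare 13 vs 20: take 13 from left. Merged: [3, 3, 9, 9, 13]
Compare 22 vs 20: take 20 from right. Merged: [3, 3, 9, 9, 13, 20]
Compare 22 vs 33: take 22 from left. Merged: [3, 3, 9, 9, 13, 20, 22]
Compare 25 vs 33: take 25 from left. Merged: [3, 3, 9, 9, 13, 20, 22, 25]
Compare 40 vs 33: take 33 from right. Merged: [3, 3, 9, 9, 13, 20, 22, 25, 33]
Compare 40 vs 40: take 40 from left. Merged: [3, 3, 9, 9, 13, 20, 22, 25, 33, 40]
Append remaining from right: [40]. Merged: [3, 3, 9, 9, 13, 20, 22, 25, 33, 40, 40]

Final merged array: [3, 3, 9, 9, 13, 20, 22, 25, 33, 40, 40]
Total comparisons: 10

The merged array is [3, 3, 9, 9, 13, 20, 22, 25, 33, 40, 40], requiring 10 comparisons. The merge step runs in O(n) time where n is the total number of elements.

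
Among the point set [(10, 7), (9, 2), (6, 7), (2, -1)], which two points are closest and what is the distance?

Computing all pairwise distances among 4 points:

d((10, 7), (9, 2)) = 5.099
d((10, 7), (6, 7)) = 4.0 <-- minimum
d((10, 7), (2, -1)) = 11.3137
d((9, 2), (6, 7)) = 5.831
d((9, 2), (2, -1)) = 7.6158
d((6, 7), (2, -1)) = 8.9443

Closest pair: (10, 7) and (6, 7) with distance 4.0

The closest pair is (10, 7) and (6, 7) with Euclidean distance 4.0. For 4 points, brute-force pairwise comparison is shown above. For large n, the divide-and-conquer algorithm (sort by x, recurse on halves, check the dividing strip) achieves O(n log n).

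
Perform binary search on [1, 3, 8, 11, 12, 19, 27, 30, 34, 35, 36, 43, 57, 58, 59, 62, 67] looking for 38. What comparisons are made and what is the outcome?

Binary search for 38 in [1, 3, 8, 11, 12, 19, 27, 30, 34, 35, 36, 43, 57, 58, 59, 62, 67]:

lo=0, hi=16, mid=8, arr[mid]=34 -> 34 < 38, search right half
lo=9, hi=16, mid=12, arr[mid]=57 -> 57 > 38, search left half
lo=9, hi=11, mid=10, arr[mid]=36 -> 36 < 38, search right half
lo=11, hi=11, mid=11, arr[mid]=43 -> 43 > 38, search left half
lo=11 > hi=10, target 38 not found

Binary search determines that 38 is not in the array after 4 comparisons. The search space was exhausted without finding the target.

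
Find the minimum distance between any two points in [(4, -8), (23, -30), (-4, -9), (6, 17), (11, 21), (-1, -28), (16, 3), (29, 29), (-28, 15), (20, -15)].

Computing all pairwise distances among 10 points:

d((4, -8), (23, -30)) = 29.0689
d((4, -8), (-4, -9)) = 8.0623
d((4, -8), (6, 17)) = 25.0799
d((4, -8), (11, 21)) = 29.8329
d((4, -8), (-1, -28)) = 20.6155
d((4, -8), (16, 3)) = 16.2788
d((4, -8), (29, 29)) = 44.6542
d((4, -8), (-28, 15)) = 39.4081
d((4, -8), (20, -15)) = 17.4642
d((23, -30), (-4, -9)) = 34.2053
d((23, -30), (6, 17)) = 49.98
d((23, -30), (11, 21)) = 52.3927
d((23, -30), (-1, -28)) = 24.0832
d((23, -30), (16, 3)) = 33.7343
d((23, -30), (29, 29)) = 59.3043
d((23, -30), (-28, 15)) = 68.0147
d((23, -30), (20, -15)) = 15.2971
d((-4, -9), (6, 17)) = 27.8568
d((-4, -9), (11, 21)) = 33.541
d((-4, -9), (-1, -28)) = 19.2354
d((-4, -9), (16, 3)) = 23.3238
d((-4, -9), (29, 29)) = 50.3289
d((-4, -9), (-28, 15)) = 33.9411
d((-4, -9), (20, -15)) = 24.7386
d((6, 17), (11, 21)) = 6.4031 <-- minimum
d((6, 17), (-1, -28)) = 45.5412
d((6, 17), (16, 3)) = 17.2047
d((6, 17), (29, 29)) = 25.9422
d((6, 17), (-28, 15)) = 34.0588
d((6, 17), (20, -15)) = 34.9285
d((11, 21), (-1, -28)) = 50.448
d((11, 21), (16, 3)) = 18.6815
d((11, 21), (29, 29)) = 19.6977
d((11, 21), (-28, 15)) = 39.4588
d((11, 21), (20, -15)) = 37.108
d((-1, -28), (16, 3)) = 35.3553
d((-1, -28), (29, 29)) = 64.4127
d((-1, -28), (-28, 15)) = 50.774
d((-1, -28), (20, -15)) = 24.6982
d((16, 3), (29, 29)) = 29.0689
d((16, 3), (-28, 15)) = 45.607
d((16, 3), (20, -15)) = 18.4391
d((29, 29), (-28, 15)) = 58.6941
d((29, 29), (20, -15)) = 44.911
d((-28, 15), (20, -15)) = 56.6039

Closest pair: (6, 17) and (11, 21) with distance 6.4031

The closest pair is (6, 17) and (11, 21) with Euclidean distance 6.4031. For 10 points, brute-force pairwise comparison is shown above. For large n, the divide-and-conquer algorithm (sort by x, recurse on halves, check the dividing strip) achieves O(n log n).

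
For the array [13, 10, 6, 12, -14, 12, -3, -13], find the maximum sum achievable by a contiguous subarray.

Using Kadane's algorithm on [13, 10, 6, 12, -14, 12, -3, -13]:

Scanning through the array:
Position 1 (value 10): max_ending_here = 23, max_so_far = 23
Position 2 (value 6): max_ending_here = 29, max_so_far = 29
Position 3 (value 12): max_ending_here = 41, max_so_far = 41
Position 4 (value -14): max_ending_here = 27, max_so_far = 41
Position 5 (value 12): max_ending_here = 39, max_so_far = 41
Position 6 (value -3): max_ending_here = 36, max_so_far = 41
Position 7 (value -13): max_ending_here = 23, max_so_far = 41

Maximum subarray: [13, 10, 6, 12]
Maximum sum: 41

The maximum subarray is [13, 10, 6, 12] with sum 41. This subarray runs from index 0 to index 3.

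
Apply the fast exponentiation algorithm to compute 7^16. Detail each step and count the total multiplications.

Computing 7^16 by squaring (build up from 7^1; each line after the first costs one multiplication):

7^1 = 7
7^2 = (7^1)^2 = 7^2 = 49
7^4 = (7^2)^2 = 49^2 = 2401
7^8 = (7^4)^2 = 2401^2 = 5764801
7^16 = (7^8)^2 = 5764801^2 = 33232930569601

Result: 33232930569601
Multiplications needed: 4 (4 lines after 7^1)

7^16 = 33232930569601. Using exponentiation by squaring, this requires 4 multiplications. The key idea: if the exponent is even, square the half-power; if odd, multiply by the base once.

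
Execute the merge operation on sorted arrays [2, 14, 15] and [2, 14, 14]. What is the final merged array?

Merging process:

Compare 2 vs 2: take 2 from left. Merged: [2]
Compare 14 vs 2: take 2 from right. Merged: [2, 2]
Compare 14 vs 14: take 14 from left. Merged: [2, 2, 14]
Compare 15 vs 14: take 14 from right. Merged: [2, 2, 14, 14]
Compare 15 vs 14: take 14 from right. Merged: [2, 2, 14, 14, 14]
Append remaining from left: [15]. Merged: [2, 2, 14, 14, 14, 15]

Final merged array: [2, 2, 14, 14, 14, 15]
Total comparisons: 5

The merged array is [2, 2, 14, 14, 14, 15], requiring 5 comparisons. The merge step runs in O(n) time where n is the total number of elements.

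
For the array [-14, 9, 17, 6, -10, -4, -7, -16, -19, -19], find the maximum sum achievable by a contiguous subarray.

Using Kadane's algorithm on [-14, 9, 17, 6, -10, -4, -7, -16, -19, -19]:

Scanning through the array:
Position 1 (value 9): max_ending_here = 9, max_so_far = 9
Position 2 (value 17): max_ending_here = 26, max_so_far = 26
Position 3 (value 6): max_ending_here = 32, max_so_far = 32
Position 4 (value -10): max_ending_here = 22, max_so_far = 32
Position 5 (value -4): max_ending_here = 18, max_so_far = 32
Position 6 (value -7): max_ending_here = 11, max_so_far = 32
Position 7 (value -16): max_ending_here = -5, max_so_far = 32
Position 8 (value -19): max_ending_here = -19, max_so_far = 32
Position 9 (value -19): max_ending_here = -19, max_so_far = 32

Maximum subarray: [9, 17, 6]
Maximum sum: 32

The maximum subarray is [9, 17, 6] with sum 32. This subarray runs from index 1 to index 3.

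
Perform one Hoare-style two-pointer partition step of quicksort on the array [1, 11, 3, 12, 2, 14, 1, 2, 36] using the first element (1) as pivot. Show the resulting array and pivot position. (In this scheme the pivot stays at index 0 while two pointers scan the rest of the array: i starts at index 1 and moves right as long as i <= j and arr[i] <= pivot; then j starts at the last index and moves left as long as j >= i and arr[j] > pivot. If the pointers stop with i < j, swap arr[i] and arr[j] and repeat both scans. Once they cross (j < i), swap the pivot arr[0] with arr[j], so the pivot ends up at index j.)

Hoare-style two-pointer partition with pivot = 1:

Initial array: [1, 11, 3, 12, 2, 14, 1, 2, 36]

Pointers start at i = 1, j = 8.
i stops at index 1 (arr[1]=11 > 1), j stops at index 6 (arr[6]=1 <= 1): swap arr[1] and arr[6], array becomes [1, 1, 3, 12, 2, 14, 11, 2, 36]
i ends at 2, j ends at 1: the pointers have crossed (j < i), so scanning stops.

Swap pivot arr[0] with arr[1] to place pivot at position 1: [1, 1, 3, 12, 2, 14, 11, 2, 36]
Pivot position: 1

After partitioning with pivot 1, the array becomes [1, 1, 3, 12, 2, 14, 11, 2, 36]. The pivot is placed at index 1. All elements to the left of the pivot are <= 1, and all elements to the right are > 1.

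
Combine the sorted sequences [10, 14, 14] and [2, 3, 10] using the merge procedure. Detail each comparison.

Merging process:

Compare 10 vs 2: take 2 from right. Merged: [2]
Compare 10 vs 3: take 3 from right. Merged: [2, 3]
Compare 10 vs 10: take 10 from left. Merged: [2, 3, 10]
Compare 14 vs 10: take 10 from right. Merged: [2, 3, 10, 10]
Append remaining from left: [14, 14]. Merged: [2, 3, 10, 10, 14, 14]

Final merged array: [2, 3, 10, 10, 14, 14]
Total comparisons: 4

The merged array is [2, 3, 10, 10, 14, 14], requiring 4 comparisons. The merge step runs in O(n) time where n is the total number of elements.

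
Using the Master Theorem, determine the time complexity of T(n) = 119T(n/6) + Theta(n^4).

Master Theorem for T(n) = 119T(n/6) + O(n^4):

a = 119, b = 6, c = 4
log_b(a) = log_6(119) = 2.6673

Case 3: c = 4 > log_6(119) = 2.6673
T(n) = O(n^4) = O(n^4)

For T(n) = 119T(n/6) + O(n^4): log_6(119) = 2.6673. This is Case 3 of the Master Theorem (c > log_b(a), work dominated by root), giving O(n^4).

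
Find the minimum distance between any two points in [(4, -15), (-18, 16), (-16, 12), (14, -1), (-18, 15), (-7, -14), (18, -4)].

Computing all pairwise distances among 7 points:

d((4, -15), (-18, 16)) = 38.0132
d((4, -15), (-16, 12)) = 33.6006
d((4, -15), (14, -1)) = 17.2047
d((4, -15), (-18, 15)) = 37.2022
d((4, -15), (-7, -14)) = 11.0454
d((4, -15), (18, -4)) = 17.8045
d((-18, 16), (-16, 12)) = 4.4721
d((-18, 16), (14, -1)) = 36.2353
d((-18, 16), (-18, 15)) = 1.0 <-- minimum
d((-18, 16), (-7, -14)) = 31.9531
d((-18, 16), (18, -4)) = 41.1825
d((-16, 12), (14, -1)) = 32.6956
d((-16, 12), (-18, 15)) = 3.6056
d((-16, 12), (-7, -14)) = 27.5136
d((-16, 12), (18, -4)) = 37.5766
d((14, -1), (-18, 15)) = 35.7771
d((14, -1), (-7, -14)) = 24.6982
d((14, -1), (18, -4)) = 5.0
d((-18, 15), (-7, -14)) = 31.0161
d((-18, 15), (18, -4)) = 40.7063
d((-7, -14), (18, -4)) = 26.9258

Closest pair: (-18, 16) and (-18, 15) with distance 1.0

The closest pair is (-18, 16) and (-18, 15) with Euclidean distance 1.0. For 7 points, brute-force pairwise comparison is shown above. For large n, the divide-and-conquer algorithm (sort by x, recurse on halves, check the dividing strip) achieves O(n log n).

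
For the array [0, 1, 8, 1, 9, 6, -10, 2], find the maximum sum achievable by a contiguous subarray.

Using Kadane's algorithm on [0, 1, 8, 1, 9, 6, -10, 2]:

Scanning through the array:
Position 1 (value 1): max_ending_here = 1, max_so_far = 1
Position 2 (value 8): max_ending_here = 9, max_so_far = 9
Position 3 (value 1): max_ending_here = 10, max_so_far = 10
Position 4 (value 9): max_ending_here = 19, max_so_far = 19
Position 5 (value 6): max_ending_here = 25, max_so_far = 25
Position 6 (value -10): max_ending_here = 15, max_so_far = 25
Position 7 (value 2): max_ending_here = 17, max_so_far = 25

Maximum subarray: [0, 1, 8, 1, 9, 6]
Maximum sum: 25

The maximum subarray is [0, 1, 8, 1, 9, 6] with sum 25. This subarray runs from index 0 to index 5.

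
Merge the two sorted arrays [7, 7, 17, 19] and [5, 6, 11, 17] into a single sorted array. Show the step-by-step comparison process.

Merging process:

Compare 7 vs 5: take 5 from right. Merged: [5]
Compare 7 vs 6: take 6 from right. Merged: [5, 6]
Compare 7 vs 11: take 7 from left. Merged: [5, 6, 7]
Compare 7 vs 11: take 7 from left. Merged: [5, 6, 7, 7]
Compare 17 vs 11: take 11 from right. Merged: [5, 6, 7, 7, 11]
Compare 17 vs 17: take 17 from left. Merged: [5, 6, 7, 7, 11, 17]
Compare 19 vs 17: take 17 from right. Merged: [5, 6, 7, 7, 11, 17, 17]
Append remaining from left: [19]. Merged: [5, 6, 7, 7, 11, 17, 17, 19]

Final merged array: [5, 6, 7, 7, 11, 17, 17, 19]
Total comparisons: 7

The merged array is [5, 6, 7, 7, 11, 17, 17, 19], requiring 7 comparisons. The merge step runs in O(n) time where n is the total number of elements.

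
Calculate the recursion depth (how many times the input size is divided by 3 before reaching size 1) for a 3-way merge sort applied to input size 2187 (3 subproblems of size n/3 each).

For divide and conquer with division factor 3:

Problem sizes at each level:
Level 0: 2187
Level 1: 729
Level 2: 243
Level 3: 81
Level 4: 27
Level 5: 9
Level 6: 3
Level 7: 1

The root is level 0 and the size-1 base case is level 7 (the tree spans levels 0 through 7, i.e. 8 levels counting the root), so the depth is the number of divisions: log_3(2187) = 7

The recursion tree depth is log_3(2187) = 7. At each level, the problem size is divided by 3, so it takes 7 divisions to reduce to a base case of size 1. The algorithm makes 3 recursive calls at each level.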